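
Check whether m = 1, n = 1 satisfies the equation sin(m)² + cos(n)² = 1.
Substituting m = 1, n = 1:

LHS = sin(1)² + cos(1)² = 1
RHS = 1

LHS = RHS, so the equation holds at this point.

Answer: Holds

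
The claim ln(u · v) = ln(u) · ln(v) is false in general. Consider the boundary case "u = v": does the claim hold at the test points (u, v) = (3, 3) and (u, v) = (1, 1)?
At (3, 3): LHS = ln(9) ≈ 2.197 ≠ RHS = ln(3)² ≈ 1.207
At (1, 1): LHS = 0, RHS = 0 → equal

Answer: Only at (1, 1)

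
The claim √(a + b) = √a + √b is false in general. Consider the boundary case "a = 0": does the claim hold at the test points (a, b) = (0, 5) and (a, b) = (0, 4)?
Yes, holds at both test points

At (0, 5): LHS = √(5) ≈ 2.236, RHS = √(5) ≈ 2.236 → equal
At (0, 4): LHS = 2, RHS = 2 → equal

So the claim does hold at both of these boundary points, even though it is not an identity.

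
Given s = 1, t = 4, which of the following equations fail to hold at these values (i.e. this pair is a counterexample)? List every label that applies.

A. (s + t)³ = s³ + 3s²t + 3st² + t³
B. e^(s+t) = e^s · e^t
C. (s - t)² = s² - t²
C

Evaluating each claim at the given values:
A. LHS = 125, RHS = 125 → holds here (LHS = RHS)
B. LHS = e^5 ≈ 148.4, RHS = e^5 ≈ 148.4 → holds here (LHS = RHS)
C. LHS = 9, RHS = -15 → fails here (LHS ≠ RHS)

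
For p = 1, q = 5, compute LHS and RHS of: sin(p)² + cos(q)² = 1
LHS = sin(1)² + cos(5)² ≈ 0.7885
RHS = 1

LHS ≠ RHS (they differ by about 0.2115), so the equation does not hold here.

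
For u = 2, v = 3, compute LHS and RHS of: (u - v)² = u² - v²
LHS = (2 - 3)² = 1
RHS = 2² - 3² = -5

LHS ≠ RHS, so the equation does not hold here.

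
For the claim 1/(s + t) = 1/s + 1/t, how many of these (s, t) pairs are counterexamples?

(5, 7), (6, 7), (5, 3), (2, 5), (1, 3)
5

Testing each pair:
(5, 7): LHS = 1/12, RHS = 12/35 → counterexample
(6, 7): LHS = 1/13, RHS = 13/42 → counterexample
(5, 3): LHS = 1/8, RHS = 8/15 → counterexample
(2, 5): LHS = 1/7, RHS = 7/10 → counterexample
(1, 3): LHS = 1/4, RHS = 4/3 → counterexample

That makes 5 counterexamples.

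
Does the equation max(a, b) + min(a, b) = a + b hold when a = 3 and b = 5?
Substituting a = 3, b = 5:

LHS = max(3, 5) + min(3, 5) = 8
RHS = 3 + 5 = 8

LHS = RHS, so the equation holds at this point.

Answer: Holds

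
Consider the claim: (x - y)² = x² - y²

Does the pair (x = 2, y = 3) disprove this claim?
Substituting x = 2, y = 3:
LHS = (2 - 3)² = 1
RHS = 2² - 3² = -5

Since LHS ≠ RHS, this pair disproves the claim.

Answer: Yes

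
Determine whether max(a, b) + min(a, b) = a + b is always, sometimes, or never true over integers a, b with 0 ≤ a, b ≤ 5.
The identity holds for every pair in the range. For instance at (a, b) = (3, 5): both sides equal 8.

Answer: Always true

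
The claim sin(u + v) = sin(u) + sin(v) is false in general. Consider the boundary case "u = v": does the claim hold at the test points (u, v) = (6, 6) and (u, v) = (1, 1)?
At (6, 6): LHS = sin(12) ≈ -0.5366 ≠ RHS = 2·sin(6) ≈ -0.5588
At (1, 1): LHS = sin(2) ≈ 0.9093 ≠ RHS = 2·sin(1) ≈ 1.683

Answer: No, fails at both test points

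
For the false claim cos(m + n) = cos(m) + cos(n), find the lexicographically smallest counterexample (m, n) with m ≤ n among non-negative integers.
Substituting (0, 0) into the claim:
LHS = cos(0 + 0) = 1
RHS = cos(0) + cos(0) = 2

Since LHS ≠ RHS, this pair disproves the claim, and no lexicographically smaller pair (m ≤ n, non-negative integers) does.

For instance (1, 4) is also a counterexample (LHS = cos(5) ≈ 0.2837, RHS = cos(4) + cos(1) ≈ -0.1133), but it's lexicographically larger.

Answer: (m, n) = (0, 0)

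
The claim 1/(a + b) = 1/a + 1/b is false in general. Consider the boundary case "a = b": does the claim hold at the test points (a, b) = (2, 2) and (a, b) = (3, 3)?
No, fails at both test points

At (2, 2): LHS = 1/4 ≠ RHS = 1
At (3, 3): LHS = 1/6 ≠ RHS = 2/3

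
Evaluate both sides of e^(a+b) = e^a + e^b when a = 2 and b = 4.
LHS = e^(2+4) = e^6 ≈ 403.4
RHS = e^2 + e^4 ≈ 61.99

LHS ≠ RHS (they differ by about 341.4), so the equation does not hold here.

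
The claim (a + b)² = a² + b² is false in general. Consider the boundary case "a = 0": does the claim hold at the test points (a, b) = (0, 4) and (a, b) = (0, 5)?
Yes, holds at both test points

At (0, 4): LHS = 16, RHS = 16 → equal
At (0, 5): LHS = 25, RHS = 25 → equal

So the claim does hold at both of these boundary points, even though it is not an identity.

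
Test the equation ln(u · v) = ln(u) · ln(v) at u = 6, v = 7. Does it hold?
Substituting u = 6, v = 7:

LHS = ln(6 · 7) = ln(42) ≈ 3.738
RHS = ln(6) · ln(7) ≈ 3.487

LHS ≠ RHS, so the equation does not hold at this point.

Answer: Fails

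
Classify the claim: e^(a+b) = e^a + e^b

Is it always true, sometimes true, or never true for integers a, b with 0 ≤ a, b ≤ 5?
The claim fails for every pair in the range. For instance at (a, b) = (3, 3): LHS = e^6 ≈ 403.4, RHS = 2·e^3 ≈ 40.17.

Answer: Never true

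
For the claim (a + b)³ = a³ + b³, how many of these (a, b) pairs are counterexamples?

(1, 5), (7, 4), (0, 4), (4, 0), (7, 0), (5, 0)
Testing each pair:
(1, 5): LHS = 216, RHS = 126 → counterexample
(7, 4): LHS = 1331, RHS = 407 → counterexample
(0, 4): LHS = 64, RHS = 64 → satisfies claim
(4, 0): LHS = 64, RHS = 64 → satisfies claim
(7, 0): LHS = 343, RHS = 343 → satisfies claim
(5, 0): LHS = 125, RHS = 125 → satisfies claim

That makes 2 counterexamples.

Answer: 2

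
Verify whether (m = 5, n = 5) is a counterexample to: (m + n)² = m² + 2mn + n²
No

Substituting m = 5, n = 5:
LHS = (5 + 5)² = 100
RHS = 5² + 2·5·5 + 5² = 100

The sides agree, so this pair does not disprove the claim.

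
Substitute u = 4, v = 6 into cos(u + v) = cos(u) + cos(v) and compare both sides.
LHS = cos(4 + 6) = cos(10) ≈ -0.8391
RHS = cos(4) + cos(6) ≈ 0.3065

LHS ≠ RHS (they differ by about 1.146), so the equation does not hold here.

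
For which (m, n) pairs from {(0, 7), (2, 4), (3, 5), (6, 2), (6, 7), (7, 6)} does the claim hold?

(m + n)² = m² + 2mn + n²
All pairs

Testing each pair:
(0, 7): LHS = 49, RHS = 49 → holds
(2, 4): LHS = 36, RHS = 36 → holds
(3, 5): LHS = 64, RHS = 64 → holds
(6, 2): LHS = 64, RHS = 64 → holds
(6, 7): LHS = 169, RHS = 169 → holds
(7, 6): LHS = 169, RHS = 169 → holds

Every pair satisfies the claim.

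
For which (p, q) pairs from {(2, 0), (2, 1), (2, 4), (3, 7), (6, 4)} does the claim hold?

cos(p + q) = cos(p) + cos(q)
None

Testing each pair:
(2, 0): LHS = cos(2) ≈ -0.4161, RHS = cos(2) + 1 ≈ 0.5839 → fails
(2, 1): LHS = cos(3) ≈ -0.99, RHS = cos(2) + cos(1) ≈ 0.1242 → fails
(2, 4): LHS = cos(6) ≈ 0.9602, RHS = cos(4) + cos(2) ≈ -1.07 → fails
(3, 7): LHS = cos(10) ≈ -0.8391, RHS = cos(3) + cos(7) ≈ -0.2361 → fails
(6, 4): LHS = cos(10) ≈ -0.8391, RHS = cos(4) + cos(6) ≈ 0.3065 → fails

No pair satisfies the claim.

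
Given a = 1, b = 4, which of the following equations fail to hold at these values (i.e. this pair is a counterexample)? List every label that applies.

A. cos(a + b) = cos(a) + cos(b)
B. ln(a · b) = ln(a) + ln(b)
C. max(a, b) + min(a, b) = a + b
Evaluating each claim at the given values:
A. LHS = cos(5) ≈ 0.2837, RHS = cos(4) + cos(1) ≈ -0.1133 → fails here (LHS ≠ RHS)
B. LHS = ln(4) ≈ 1.386, RHS = ln(4) ≈ 1.386 → holds here (LHS = RHS)
C. LHS = 5, RHS = 5 → holds here (LHS = RHS)

Answer: A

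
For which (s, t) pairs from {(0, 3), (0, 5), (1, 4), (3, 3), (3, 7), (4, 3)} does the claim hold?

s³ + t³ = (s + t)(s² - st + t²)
Testing each pair:
(0, 3): LHS = 27, RHS = 27 → holds
(0, 5): LHS = 125, RHS = 125 → holds
(1, 4): LHS = 65, RHS = 65 → holds
(3, 3): LHS = 54, RHS = 54 → holds
(3, 7): LHS = 370, RHS = 370 → holds
(4, 3): LHS = 91, RHS = 91 → holds

Every pair satisfies the claim.

Answer: All pairs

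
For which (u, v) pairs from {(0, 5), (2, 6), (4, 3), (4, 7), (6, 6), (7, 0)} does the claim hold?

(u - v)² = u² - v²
Testing each pair:
(0, 5): LHS = 25, RHS = -25 → fails
(2, 6): LHS = 16, RHS = -32 → fails
(4, 3): LHS = 1, RHS = 7 → fails
(4, 7): LHS = 9, RHS = -33 → fails
(6, 6): LHS = 0, RHS = 0 → holds
(7, 0): LHS = 49, RHS = 49 → holds

2 of 6 pairs satisfy the claim.

Answer: (6, 6), (7, 0)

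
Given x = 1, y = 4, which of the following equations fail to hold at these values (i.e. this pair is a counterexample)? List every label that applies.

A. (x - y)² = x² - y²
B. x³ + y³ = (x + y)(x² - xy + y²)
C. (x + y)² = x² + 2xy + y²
Evaluating each claim at the given values:
A. LHS = 9, RHS = -15 → fails here (LHS ≠ RHS)
B. LHS = 65, RHS = 65 → holds here (LHS = RHS)
C. LHS = 25, RHS = 25 → holds here (LHS = RHS)

Answer: A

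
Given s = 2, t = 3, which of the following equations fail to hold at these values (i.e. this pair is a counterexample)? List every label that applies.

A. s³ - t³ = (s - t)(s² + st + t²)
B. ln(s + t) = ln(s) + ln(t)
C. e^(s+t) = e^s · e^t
B

Evaluating each claim at the given values:
A. LHS = -19, RHS = -19 → holds here (LHS = RHS)
B. LHS = ln(5) ≈ 1.609, RHS = ln(2) + ln(3) ≈ 1.792 → fails here (LHS ≠ RHS)
C. LHS = e^5 ≈ 148.4, RHS = e^5 ≈ 148.4 → holds here (LHS = RHS)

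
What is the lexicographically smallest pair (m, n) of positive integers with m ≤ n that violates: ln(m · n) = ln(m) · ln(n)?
At (1, 1): both sides equal 0, so it holds there.

Substituting (1, 2) into the claim:
LHS = ln(1 · 2) = ln(2) ≈ 0.6931
RHS = ln(1) · ln(2) = 0

Since LHS ≠ RHS, this pair disproves the claim, and no lexicographically smaller pair (m ≤ n, positive integers) does.

For instance (1, 4) is also a counterexample (LHS = ln(4) ≈ 1.386, RHS = 0), but it's lexicographically larger.

Answer: (m, n) = (1, 2)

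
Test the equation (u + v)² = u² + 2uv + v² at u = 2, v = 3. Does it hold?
Substituting u = 2, v = 3:

LHS = (2 + 3)² = 25
RHS = 2² + 2·2·3 + 3² = 25

LHS = RHS, so the equation holds at this point.

Answer: Holds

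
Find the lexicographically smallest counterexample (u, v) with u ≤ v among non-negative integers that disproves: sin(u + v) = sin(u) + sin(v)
(u, v) = (1, 1)

At (0, 5): both sides equal sin(5) ≈ -0.9589, so it holds there.
At (0, 7): both sides equal sin(7) ≈ 0.657, so it holds there.

Substituting (1, 1) into the claim:
LHS = sin(1 + 1) = sin(2) ≈ 0.9093
RHS = sin(1) + sin(1) = 2·sin(1) ≈ 1.683

Since LHS ≠ RHS, this pair disproves the claim, and no lexicographically smaller pair (u ≤ v, non-negative integers) does.

For instance (3, 6) is also a counterexample (LHS = sin(9) ≈ 0.4121, RHS = sin(6) + sin(3) ≈ -0.1383), but it's lexicographically larger.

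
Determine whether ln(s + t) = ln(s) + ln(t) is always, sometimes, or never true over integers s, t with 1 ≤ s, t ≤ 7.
Sometimes true

It holds at (s, t) = (2, 2) (both sides equal ln(4) ≈ 1.386), but fails at (s, t) = (6, 6) (LHS = ln(12) ≈ 2.485, RHS = 2·ln(6) ≈ 3.584).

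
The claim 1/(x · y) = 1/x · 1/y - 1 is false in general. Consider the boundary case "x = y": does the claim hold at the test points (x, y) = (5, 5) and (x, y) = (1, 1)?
No, fails at both test points

At (5, 5): LHS = 1/25 ≠ RHS = -24/25
At (1, 1): LHS = 1 ≠ RHS = 0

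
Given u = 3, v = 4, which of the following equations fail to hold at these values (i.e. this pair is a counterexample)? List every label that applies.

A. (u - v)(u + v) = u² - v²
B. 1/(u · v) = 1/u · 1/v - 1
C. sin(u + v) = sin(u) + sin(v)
B, C

Evaluating each claim at the given values:
A. LHS = -7, RHS = -7 → holds here (LHS = RHS)
B. LHS = 1/12, RHS = -11/12 → fails here (LHS ≠ RHS)
C. LHS = sin(7) ≈ 0.657, RHS = sin(4) + sin(3) ≈ -0.6157 → fails here (LHS ≠ RHS)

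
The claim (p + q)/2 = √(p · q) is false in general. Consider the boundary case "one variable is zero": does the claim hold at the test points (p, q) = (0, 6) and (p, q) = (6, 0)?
No, fails at both test points

At (0, 6): LHS = 3 ≠ RHS = 0
At (6, 0): LHS = 3 ≠ RHS = 0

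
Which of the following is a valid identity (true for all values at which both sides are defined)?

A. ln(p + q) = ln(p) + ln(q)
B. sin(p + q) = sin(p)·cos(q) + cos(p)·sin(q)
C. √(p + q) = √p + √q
A: fails at (4, 5) — LHS = ln(9) ≈ 2.197, RHS = ln(4) + ln(5) ≈ 2.996.
B: holds — e.g. at (4, 4), both sides equal sin(8) ≈ 0.9894.
C: fails at (3, 7) — LHS = √(10) ≈ 3.162, RHS = √(3) + √(7) ≈ 4.378.

Answer: B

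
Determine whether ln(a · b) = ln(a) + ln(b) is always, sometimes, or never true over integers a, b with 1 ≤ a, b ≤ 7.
The identity holds for every pair in the range. For instance at (a, b) = (3, 3): both sides equal ln(9) ≈ 2.197.

Answer: Always true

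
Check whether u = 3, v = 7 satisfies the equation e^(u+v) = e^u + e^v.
Fails

Substituting u = 3, v = 7:

LHS = e^(3+7) = e^10 ≈ 22026.5
RHS = e^3 + e^7 ≈ 1117

LHS ≠ RHS, so the equation does not hold at this point.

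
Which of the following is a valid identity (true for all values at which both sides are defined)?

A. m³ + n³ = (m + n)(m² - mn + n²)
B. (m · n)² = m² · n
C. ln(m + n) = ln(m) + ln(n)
A: holds — e.g. at (5, 8), both sides equal 637.
B: fails at (2, 7) — LHS = 196, RHS = 28.
C: fails at (2, 7) — LHS = ln(9) ≈ 2.197, RHS = ln(2) + ln(7) ≈ 2.639.

Answer: A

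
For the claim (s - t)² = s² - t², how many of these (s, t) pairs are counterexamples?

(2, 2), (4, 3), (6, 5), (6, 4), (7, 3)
4

Testing each pair:
(2, 2): LHS = 0, RHS = 0 → satisfies claim
(4, 3): LHS = 1, RHS = 7 → counterexample
(6, 5): LHS = 1, RHS = 11 → counterexample
(6, 4): LHS = 4, RHS = 20 → counterexample
(7, 3): LHS = 16, RHS = 40 → counterexample

That makes 4 counterexamples.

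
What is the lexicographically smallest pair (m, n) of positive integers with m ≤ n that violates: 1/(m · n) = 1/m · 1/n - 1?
Substituting (1, 1) into the claim:
LHS = 1/(1 · 1) = 1
RHS = 1/1 · 1/1 - 1 = 0

Since LHS ≠ RHS, this pair disproves the claim, and no lexicographically smaller pair (m ≤ n, positive integers) does.

For instance (4, 6) is also a counterexample (LHS = 1/24, RHS = -23/24), but it's lexicographically larger.

Answer: (m, n) = (1, 1)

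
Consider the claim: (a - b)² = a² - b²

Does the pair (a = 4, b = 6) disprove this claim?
Yes

Substituting a = 4, b = 6:
LHS = (4 - 6)² = 4
RHS = 4² - 6² = -20

Since LHS ≠ RHS, this pair disproves the claim.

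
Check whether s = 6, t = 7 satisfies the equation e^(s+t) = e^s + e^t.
Substituting s = 6, t = 7:

LHS = e^(6+7) = e^13 ≈ 442413.4
RHS = e^6 + e^7 ≈ 1500

LHS ≠ RHS, so the equation does not hold at this point.

Answer: Fails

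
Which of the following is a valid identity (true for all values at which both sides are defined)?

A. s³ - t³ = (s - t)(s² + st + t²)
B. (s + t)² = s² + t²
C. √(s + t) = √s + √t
A

A: holds — e.g. at (2, 3), both sides equal -19.
B: fails at (6, 7) — LHS = 169, RHS = 85.
C: fails at (4, 4) — LHS = 2·√(2) ≈ 2.828, RHS = 4.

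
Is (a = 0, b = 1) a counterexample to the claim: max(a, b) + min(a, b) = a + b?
No

Substituting a = 0, b = 1:
LHS = max(0, 1) + min(0, 1) = 1
RHS = 0 + 1 = 1

The sides agree, so this pair does not disprove the claim.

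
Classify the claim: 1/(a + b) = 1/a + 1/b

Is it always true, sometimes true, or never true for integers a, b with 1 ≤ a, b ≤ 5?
The claim fails for every pair in the range. For instance at (a, b) = (1, 4): LHS = 1/5, RHS = 5/4.

Answer: Never true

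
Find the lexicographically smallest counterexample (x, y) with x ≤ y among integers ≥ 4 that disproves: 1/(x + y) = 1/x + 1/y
(x, y) = (4, 4)

Substituting (4, 4) into the claim:
LHS = 1/(4 + 4) = 1/8
RHS = 1/4 + 1/4 = 1/2

Since LHS ≠ RHS, this pair disproves the claim, and no lexicographically smaller pair (x ≤ y, integers ≥ 4) does.

For instance (8, 10) is also a counterexample (LHS = 1/18, RHS = 9/40), but it's lexicographically larger.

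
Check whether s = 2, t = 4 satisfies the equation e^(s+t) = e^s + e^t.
Substituting s = 2, t = 4:

LHS = e^(2+4) = e^6 ≈ 403.4
RHS = e^2 + e^4 ≈ 61.99

LHS ≠ RHS, so the equation does not hold at this point.

Answer: Fails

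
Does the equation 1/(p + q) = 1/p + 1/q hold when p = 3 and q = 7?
Substituting p = 3, q = 7:

LHS = 1/(3 + 7) = 1/10
RHS = 1/3 + 1/7 = 10/21

LHS ≠ RHS, so the equation does not hold at this point.

Answer: Fails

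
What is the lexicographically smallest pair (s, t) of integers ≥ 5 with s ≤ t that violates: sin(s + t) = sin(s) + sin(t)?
Substituting (5, 5) into the claim:
LHS = sin(5 + 5) = sin(10) ≈ -0.544
RHS = sin(5) + sin(5) = 2·sin(5) ≈ -1.918

Since LHS ≠ RHS, this pair disproves the claim, and no lexicographically smaller pair (s ≤ t, integers ≥ 5) does.

For instance (8, 10) is also a counterexample (LHS = sin(18) ≈ -0.751, RHS = sin(10) + sin(8) ≈ 0.4453), but it's lexicographically larger.

Answer: (s, t) = (5, 5)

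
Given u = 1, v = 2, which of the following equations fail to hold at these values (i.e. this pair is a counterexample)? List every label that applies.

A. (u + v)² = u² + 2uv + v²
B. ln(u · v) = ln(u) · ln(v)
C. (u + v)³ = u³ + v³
B, C

Evaluating each claim at the given values:
A. LHS = 9, RHS = 9 → holds here (LHS = RHS)
B. LHS = ln(2) ≈ 0.6931, RHS = 0 → fails here (LHS ≠ RHS)
C. LHS = 27, RHS = 9 → fails here (LHS ≠ RHS)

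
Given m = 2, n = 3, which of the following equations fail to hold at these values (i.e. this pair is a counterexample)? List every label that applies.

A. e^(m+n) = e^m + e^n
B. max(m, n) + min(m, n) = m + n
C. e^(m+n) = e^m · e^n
A

Evaluating each claim at the given values:
A. LHS = e^5 ≈ 148.4, RHS = e^2 + e^3 ≈ 27.47 → fails here (LHS ≠ RHS)
B. LHS = 5, RHS = 5 → holds here (LHS = RHS)
C. LHS = e^5 ≈ 148.4, RHS = e^5 ≈ 148.4 → holds here (LHS = RHS)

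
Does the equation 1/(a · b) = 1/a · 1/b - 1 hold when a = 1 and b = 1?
Fails

Substituting a = 1, b = 1:

LHS = 1/(1 · 1) = 1
RHS = 1/1 · 1/1 - 1 = 0

LHS ≠ RHS, so the equation does not hold at this point.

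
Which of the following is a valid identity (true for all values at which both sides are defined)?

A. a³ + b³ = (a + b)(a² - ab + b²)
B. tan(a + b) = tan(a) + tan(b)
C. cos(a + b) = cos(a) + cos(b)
A

A: holds — e.g. at (6, 7), both sides equal 559.
B: fails at (1, 3) — LHS = tan(4) ≈ 1.158, RHS = tan(3) + tan(1) ≈ 1.415.
C: fails at (1, 4) — LHS = cos(5) ≈ 0.2837, RHS = cos(4) + cos(1) ≈ -0.1133.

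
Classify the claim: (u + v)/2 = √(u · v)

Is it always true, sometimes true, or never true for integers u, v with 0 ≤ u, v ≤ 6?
It holds at (u, v) = (5, 5) (both sides equal 5), but fails at (u, v) = (6, 4) (LHS = 5, RHS = 2·√(6) ≈ 4.899).

Answer: Sometimes true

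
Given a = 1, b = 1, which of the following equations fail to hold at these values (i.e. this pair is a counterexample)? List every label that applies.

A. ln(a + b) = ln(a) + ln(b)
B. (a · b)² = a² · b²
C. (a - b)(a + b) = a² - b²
A

Evaluating each claim at the given values:
A. LHS = ln(2) ≈ 0.6931, RHS = 0 → fails here (LHS ≠ RHS)
B. LHS = 1, RHS = 1 → holds here (LHS = RHS)
C. LHS = 0, RHS = 0 → holds here (LHS = RHS)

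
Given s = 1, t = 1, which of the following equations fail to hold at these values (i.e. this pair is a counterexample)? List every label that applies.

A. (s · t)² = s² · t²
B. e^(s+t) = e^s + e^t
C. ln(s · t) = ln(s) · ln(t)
B

Evaluating each claim at the given values:
A. LHS = 1, RHS = 1 → holds here (LHS = RHS)
B. LHS = e^2 ≈ 7.389, RHS = 2·e ≈ 5.437 → fails here (LHS ≠ RHS)
C. LHS = 0, RHS = 0 → holds here (LHS = RHS)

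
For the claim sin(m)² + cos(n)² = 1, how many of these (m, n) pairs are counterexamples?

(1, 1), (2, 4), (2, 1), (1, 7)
Testing each pair:
(1, 1): LHS = cos(1)² + sin(1)² = 1, RHS = 1 → satisfies claim
(2, 4): LHS = cos(4)² + sin(2)² ≈ 1.254, RHS = 1 → counterexample
(2, 1): LHS = cos(1)² + sin(2)² ≈ 1.119, RHS = 1 → counterexample
(1, 7): LHS = cos(7)² + sin(1)² ≈ 1.276, RHS = 1 → counterexample

That makes 3 counterexamples.

Answer: 3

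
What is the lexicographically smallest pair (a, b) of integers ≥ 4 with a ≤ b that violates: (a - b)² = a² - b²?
(a, b) = (4, 5)

Substituting (4, 5) into the claim:
LHS = (4 - 5)² = 1
RHS = 4² - 5² = -9

Since LHS ≠ RHS, this pair disproves the claim, and no lexicographically smaller pair (a ≤ b, integers ≥ 4) does.

For instance (6, 9) is also a counterexample (LHS = 9, RHS = -45), but it's lexicographically larger.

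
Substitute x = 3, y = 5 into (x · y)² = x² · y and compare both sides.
LHS = (3 · 5)² = 225
RHS = 3² · 5 = 45

LHS ≠ RHS, so the equation does not hold here.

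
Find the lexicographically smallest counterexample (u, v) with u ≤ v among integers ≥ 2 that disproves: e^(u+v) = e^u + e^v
(u, v) = (2, 2)

Substituting (2, 2) into the claim:
LHS = e^(2+2) = e^4 ≈ 54.6
RHS = e^2 + e^2 = 2·e^2 ≈ 14.78

Since LHS ≠ RHS, this pair disproves the claim, and no lexicographically smaller pair (u ≤ v, integers ≥ 2) does.

For instance (6, 9) is also a counterexample (LHS = e^15 ≈ 3269017.4, RHS = e^6 + e^9 ≈ 8507), but it's lexicographically larger.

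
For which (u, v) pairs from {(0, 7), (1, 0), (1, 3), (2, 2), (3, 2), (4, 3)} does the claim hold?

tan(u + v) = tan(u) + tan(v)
Testing each pair:
(0, 7): LHS = tan(7) ≈ 0.8714, RHS = tan(7) ≈ 0.8714 → holds
(1, 0): LHS = tan(1) ≈ 1.557, RHS = tan(1) ≈ 1.557 → holds
(1, 3): LHS = tan(4) ≈ 1.158, RHS = tan(3) + tan(1) ≈ 1.415 → fails
(2, 2): LHS = tan(4) ≈ 1.158, RHS = 2·tan(2) ≈ -4.37 → fails
(3, 2): LHS = tan(5) ≈ -3.381, RHS = tan(2) + tan(3) ≈ -2.328 → fails
(4, 3): LHS = tan(7) ≈ 0.8714, RHS = tan(3) + tan(4) ≈ 1.015 → fails

2 of 6 pairs satisfy the claim.

Answer: (0, 7), (1, 0)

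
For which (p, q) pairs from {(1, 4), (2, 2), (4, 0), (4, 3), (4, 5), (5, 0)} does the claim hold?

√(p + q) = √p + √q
Testing each pair:
(1, 4): LHS = √(5) ≈ 2.236, RHS = 3 → fails
(2, 2): LHS = 2, RHS = 2·√(2) ≈ 2.828 → fails
(4, 0): LHS = 2, RHS = 2 → holds
(4, 3): LHS = √(7) ≈ 2.646, RHS = √(3) + 2 ≈ 3.732 → fails
(4, 5): LHS = 3, RHS = 2 + √(5) ≈ 4.236 → fails
(5, 0): LHS = √(5) ≈ 2.236, RHS = √(5) ≈ 2.236 → holds

2 of 6 pairs satisfy the claim.

Answer: (4, 0), (5, 0)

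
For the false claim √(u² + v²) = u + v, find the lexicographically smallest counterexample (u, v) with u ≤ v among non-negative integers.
(u, v) = (1, 1)

Substituting (1, 1) into the claim:
LHS = √(1² + 1²) = √(2) ≈ 1.414
RHS = 1 + 1 = 2

Since LHS ≠ RHS, this pair disproves the claim, and no lexicographically smaller pair (u ≤ v, non-negative integers) does.

For instance (4, 6) is also a counterexample (LHS = 2·√(13) ≈ 7.211, RHS = 10), but it's lexicographically larger.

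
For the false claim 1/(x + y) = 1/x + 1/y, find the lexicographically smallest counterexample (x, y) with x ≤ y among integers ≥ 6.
Substituting (6, 6) into the claim:
LHS = 1/(6 + 6) = 1/12
RHS = 1/6 + 1/6 = 1/3

Since LHS ≠ RHS, this pair disproves the claim, and no lexicographically smaller pair (x ≤ y, integers ≥ 6) does.

For instance (11, 11) is also a counterexample (LHS = 1/22, RHS = 2/11), but it's lexicographically larger.

Answer: (x, y) = (6, 6)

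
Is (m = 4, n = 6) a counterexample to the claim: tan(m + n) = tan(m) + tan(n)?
Yes

Substituting m = 4, n = 6:
LHS = tan(4 + 6) = tan(10) ≈ 0.6484
RHS = tan(4) + tan(6) ≈ 0.8668

Since LHS ≠ RHS, this pair disproves the claim.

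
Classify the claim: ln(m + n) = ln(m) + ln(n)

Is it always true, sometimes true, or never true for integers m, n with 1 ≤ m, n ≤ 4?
Sometimes true

It holds at (m, n) = (2, 2) (both sides equal ln(4) ≈ 1.386), but fails at (m, n) = (4, 2) (LHS = ln(6) ≈ 1.792, RHS = ln(2) + ln(4) ≈ 2.079).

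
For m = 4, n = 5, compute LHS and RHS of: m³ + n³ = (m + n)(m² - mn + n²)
LHS = 4³ + 5³ = 189
RHS = (4 + 5)(4² - 4·5 + 5²) = 189

LHS = RHS: the two sides agree.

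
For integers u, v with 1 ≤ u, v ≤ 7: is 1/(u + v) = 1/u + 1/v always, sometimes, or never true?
The claim fails for every pair in the range. For instance at (u, v) = (5, 4): LHS = 1/9, RHS = 9/20.

Answer: Never true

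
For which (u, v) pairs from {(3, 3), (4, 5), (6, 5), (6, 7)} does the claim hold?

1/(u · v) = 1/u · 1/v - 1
Testing each pair:
(3, 3): LHS = 1/9, RHS = -8/9 → fails
(4, 5): LHS = 1/20, RHS = -19/20 → fails
(6, 5): LHS = 1/30, RHS = -29/30 → fails
(6, 7): LHS = 1/42, RHS = -41/42 → fails

No pair satisfies the claim.

Answer: None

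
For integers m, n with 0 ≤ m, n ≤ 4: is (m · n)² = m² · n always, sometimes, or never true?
Sometimes true

It holds at (m, n) = (4, 1) (both sides equal 16), but fails at (m, n) = (2, 4) (LHS = 64, RHS = 16).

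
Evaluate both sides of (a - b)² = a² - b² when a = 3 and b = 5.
LHS = (3 - 5)² = 4
RHS = 3² - 5² = -16

LHS ≠ RHS, so the equation does not hold here.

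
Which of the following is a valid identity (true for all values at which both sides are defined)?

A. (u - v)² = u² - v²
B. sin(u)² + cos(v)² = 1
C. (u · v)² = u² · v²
A: fails at (1, 4) — LHS = 9, RHS = -15.
B: fails at (3, 7) — LHS = sin(3)² + cos(7)² ≈ 0.5883, RHS = 1.
C: holds — e.g. at (2, 4), both sides equal 64.

Answer: C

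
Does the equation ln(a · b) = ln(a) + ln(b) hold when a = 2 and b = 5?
Holds

Substituting a = 2, b = 5:

LHS = ln(2 · 5) = ln(10) ≈ 2.303
RHS = ln(2) + ln(5) ≈ 2.303

LHS = RHS, so the equation holds at this point.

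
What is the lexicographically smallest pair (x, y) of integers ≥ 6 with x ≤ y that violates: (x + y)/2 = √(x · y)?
(x, y) = (6, 7)

Substituting (6, 7) into the claim:
LHS = (6 + 7)/2 = 13/2
RHS = √(6 · 7) = √(42) ≈ 6.481

Since LHS ≠ RHS, this pair disproves the claim, and no lexicographically smaller pair (x ≤ y, integers ≥ 6) does.

For instance (8, 12) is also a counterexample (LHS = 10, RHS = 4·√(6) ≈ 9.798), but it's lexicographically larger.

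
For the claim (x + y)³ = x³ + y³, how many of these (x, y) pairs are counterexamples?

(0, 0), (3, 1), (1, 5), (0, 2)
Testing each pair:
(0, 0): LHS = 0, RHS = 0 → satisfies claim
(3, 1): LHS = 64, RHS = 28 → counterexample
(1, 5): LHS = 216, RHS = 126 → counterexample
(0, 2): LHS = 8, RHS = 8 → satisfies claim

That makes 2 counterexamples.

Answer: 2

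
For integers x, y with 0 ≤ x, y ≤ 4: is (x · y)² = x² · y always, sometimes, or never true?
Sometimes true

It holds at (x, y) = (4, 1) (both sides equal 16), but fails at (x, y) = (4, 3) (LHS = 144, RHS = 48).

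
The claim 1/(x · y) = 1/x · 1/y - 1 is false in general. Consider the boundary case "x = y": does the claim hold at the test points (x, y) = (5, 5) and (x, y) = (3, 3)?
At (5, 5): LHS = 1/25 ≠ RHS = -24/25
At (3, 3): LHS = 1/9 ≠ RHS = -8/9

Answer: No, fails at both test points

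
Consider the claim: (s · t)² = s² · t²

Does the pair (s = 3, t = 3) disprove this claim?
Substituting s = 3, t = 3:
LHS = (3 · 3)² = 81
RHS = 3² · 3² = 81

The sides agree, so this pair does not disprove the claim.

Answer: No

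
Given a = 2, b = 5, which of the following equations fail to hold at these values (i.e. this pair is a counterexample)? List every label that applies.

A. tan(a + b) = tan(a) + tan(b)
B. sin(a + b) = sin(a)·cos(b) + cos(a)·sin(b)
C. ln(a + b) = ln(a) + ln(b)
Evaluating each claim at the given values:
A. LHS = tan(7) ≈ 0.8714, RHS = tan(5) + tan(2) ≈ -5.566 → fails here (LHS ≠ RHS)
B. LHS = sin(7) ≈ 0.657, RHS = sin(2)·cos(5) + sin(5)·cos(2) ≈ 0.657 → holds here (LHS = RHS)
C. LHS = ln(7) ≈ 1.946, RHS = ln(2) + ln(5) ≈ 2.303 → fails here (LHS ≠ RHS)

Answer: A, C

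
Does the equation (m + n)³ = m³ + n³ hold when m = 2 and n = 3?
Fails

Substituting m = 2, n = 3:

LHS = (2 + 3)³ = 125
RHS = 2³ + 3³ = 35

LHS ≠ RHS, so the equation does not hold at this point.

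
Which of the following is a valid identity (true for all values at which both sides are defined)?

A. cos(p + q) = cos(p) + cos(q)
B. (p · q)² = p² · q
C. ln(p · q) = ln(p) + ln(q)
C

A: fails at (3, 5) — LHS = cos(8) ≈ -0.1455, RHS = cos(3) + cos(5) ≈ -0.7063.
B: fails at (5, 5) — LHS = 625, RHS = 125.
C: holds — e.g. at (2, 2), both sides equal ln(4) ≈ 1.386.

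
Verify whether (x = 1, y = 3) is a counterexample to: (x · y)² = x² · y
Substituting x = 1, y = 3:
LHS = (1 · 3)² = 9
RHS = 1² · 3 = 3

Since LHS ≠ RHS, this pair disproves the claim.

Answer: Yes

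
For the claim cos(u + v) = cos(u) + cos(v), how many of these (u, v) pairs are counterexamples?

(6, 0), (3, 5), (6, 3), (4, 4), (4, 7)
Testing each pair:
(6, 0): LHS = cos(6) ≈ 0.9602, RHS = cos(6) + 1 ≈ 1.96 → counterexample
(3, 5): LHS = cos(8) ≈ -0.1455, RHS = cos(3) + cos(5) ≈ -0.7063 → counterexample
(6, 3): LHS = cos(9) ≈ -0.9111, RHS = cos(3) + cos(6) ≈ -0.02982 → counterexample
(4, 4): LHS = cos(8) ≈ -0.1455, RHS = 2·cos(4) ≈ -1.307 → counterexample
(4, 7): LHS = cos(11) ≈ 0.004426, RHS = cos(4) + cos(7) ≈ 0.1003 → counterexample

That makes 5 counterexamples.

Answer: 5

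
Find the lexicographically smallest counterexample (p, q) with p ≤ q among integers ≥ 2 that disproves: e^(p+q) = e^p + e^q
Substituting (2, 2) into the claim:
LHS = e^(2+2) = e^4 ≈ 54.6
RHS = e^2 + e^2 = 2·e^2 ≈ 14.78

Since LHS ≠ RHS, this pair disproves the claim, and no lexicographically smaller pair (p ≤ q, integers ≥ 2) does.

For instance (3, 6) is also a counterexample (LHS = e^9 ≈ 8103, RHS = e^3 + e^6 ≈ 423.5), but it's lexicographically larger.

Answer: (p, q) = (2, 2)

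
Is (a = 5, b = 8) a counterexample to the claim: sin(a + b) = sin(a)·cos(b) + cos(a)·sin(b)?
No

Substituting a = 5, b = 8:
LHS = sin(5 + 8) = sin(13) ≈ 0.4202
RHS = sin(5)·cos(8) + cos(5)·sin(8) = sin(5)·cos(8) + sin(8)·cos(5) ≈ 0.4202

The sides agree, so this pair does not disprove the claim.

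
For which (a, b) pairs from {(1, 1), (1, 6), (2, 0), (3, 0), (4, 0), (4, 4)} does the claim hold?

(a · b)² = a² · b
Testing each pair:
(1, 1): LHS = 1, RHS = 1 → holds
(1, 6): LHS = 36, RHS = 6 → fails
(2, 0): LHS = 0, RHS = 0 → holds
(3, 0): LHS = 0, RHS = 0 → holds
(4, 0): LHS = 0, RHS = 0 → holds
(4, 4): LHS = 256, RHS = 64 → fails

4 of 6 pairs satisfy the claim.

Answer: (1, 1), (2, 0), (3, 0), (4, 0)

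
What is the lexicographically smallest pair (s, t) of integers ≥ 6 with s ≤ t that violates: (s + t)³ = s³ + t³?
(s, t) = (6, 6)

Substituting (6, 6) into the claim:
LHS = (6 + 6)³ = 1728
RHS = 6³ + 6³ = 432

Since LHS ≠ RHS, this pair disproves the claim, and no lexicographically smaller pair (s ≤ t, integers ≥ 6) does.

For instance (10, 12) is also a counterexample (LHS = 10648, RHS = 2728), but it's lexicographically larger.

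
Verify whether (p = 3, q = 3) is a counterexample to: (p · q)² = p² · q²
No

Substituting p = 3, q = 3:
LHS = (3 · 3)² = 81
RHS = 3² · 3² = 81

The sides agree, so this pair does not disprove the claim.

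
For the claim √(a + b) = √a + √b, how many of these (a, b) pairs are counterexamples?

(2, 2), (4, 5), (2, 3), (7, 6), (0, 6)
4

Testing each pair:
(2, 2): LHS = 2, RHS = 2·√(2) ≈ 2.828 → counterexample
(4, 5): LHS = 3, RHS = 2 + √(5) ≈ 4.236 → counterexample
(2, 3): LHS = √(5) ≈ 2.236, RHS = √(2) + √(3) ≈ 3.146 → counterexample
(7, 6): LHS = √(13) ≈ 3.606, RHS = √(6) + √(7) ≈ 5.095 → counterexample
(0, 6): LHS = √(6) ≈ 2.449, RHS = √(6) ≈ 2.449 → satisfies claim

That makes 4 counterexamples.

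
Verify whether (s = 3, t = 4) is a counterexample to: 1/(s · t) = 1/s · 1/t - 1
Substituting s = 3, t = 4:
LHS = 1/(3 · 4) = 1/12
RHS = 1/3 · 1/4 - 1 = -11/12

Since LHS ≠ RHS, this pair disproves the claim.

Answer: Yes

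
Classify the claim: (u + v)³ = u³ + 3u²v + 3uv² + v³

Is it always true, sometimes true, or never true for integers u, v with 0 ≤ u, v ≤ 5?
Always true

The identity holds for every pair in the range. For instance at (u, v) = (0, 0): both sides equal 0.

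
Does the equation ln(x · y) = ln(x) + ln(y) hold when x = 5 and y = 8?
Substituting x = 5, y = 8:

LHS = ln(5 · 8) = ln(40) ≈ 3.689
RHS = ln(5) + ln(8) ≈ 3.689

LHS = RHS, so the equation holds at this point.

Answer: Holds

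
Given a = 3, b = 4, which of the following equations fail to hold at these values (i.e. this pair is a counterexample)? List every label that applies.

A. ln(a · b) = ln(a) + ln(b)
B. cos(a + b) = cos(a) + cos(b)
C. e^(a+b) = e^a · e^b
B

Evaluating each claim at the given values:
A. LHS = ln(12) ≈ 2.485, RHS = ln(3) + ln(4) ≈ 2.485 → holds here (LHS = RHS)
B. LHS = cos(7) ≈ 0.7539, RHS = cos(3) + cos(4) ≈ -1.644 → fails here (LHS ≠ RHS)
C. LHS = e^7 ≈ 1097, RHS = e^7 ≈ 1097 → holds here (LHS = RHS)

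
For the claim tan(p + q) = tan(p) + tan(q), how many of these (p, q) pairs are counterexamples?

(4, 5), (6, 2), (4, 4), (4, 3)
Testing each pair:
(4, 5): LHS = tan(9) ≈ -0.4523, RHS = tan(5) + tan(4) ≈ -2.223 → counterexample
(6, 2): LHS = tan(8) ≈ -6.8, RHS = tan(2) + tan(6) ≈ -2.476 → counterexample
(4, 4): LHS = tan(8) ≈ -6.8, RHS = 2·tan(4) ≈ 2.316 → counterexample
(4, 3): LHS = tan(7) ≈ 0.8714, RHS = tan(3) + tan(4) ≈ 1.015 → counterexample

That makes 4 counterexamples.

Answer: 4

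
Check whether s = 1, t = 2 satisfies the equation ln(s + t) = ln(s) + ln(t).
Fails

Substituting s = 1, t = 2:

LHS = ln(1 + 2) = ln(3) ≈ 1.099
RHS = ln(1) + ln(2) = ln(2) ≈ 0.6931

LHS ≠ RHS, so the equation does not hold at this point.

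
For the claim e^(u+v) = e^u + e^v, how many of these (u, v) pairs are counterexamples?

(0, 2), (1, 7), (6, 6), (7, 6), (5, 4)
Testing each pair:
(0, 2): LHS = e^2 ≈ 7.389, RHS = 1 + e^2 ≈ 8.389 → counterexample
(1, 7): LHS = e^8 ≈ 2981, RHS = e + e^7 ≈ 1099 → counterexample
(6, 6): LHS = e^12 ≈ 162754.8, RHS = 2·e^6 ≈ 806.9 → counterexample
(7, 6): LHS = e^13 ≈ 442413.4, RHS = e^6 + e^7 ≈ 1500 → counterexample
(5, 4): LHS = e^9 ≈ 8103, RHS = e^4 + e^5 ≈ 203 → counterexample

That makes 5 counterexamples.

Answer: 5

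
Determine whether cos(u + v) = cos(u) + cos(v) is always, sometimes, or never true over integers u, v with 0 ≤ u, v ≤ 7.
The claim fails for every pair in the range. For instance at (u, v) = (3, 3): LHS = cos(6) ≈ 0.9602, RHS = 2·cos(3) ≈ -1.98.

Answer: Never true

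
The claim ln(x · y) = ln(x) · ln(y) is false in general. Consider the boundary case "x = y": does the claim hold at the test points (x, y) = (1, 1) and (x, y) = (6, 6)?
Only at (1, 1)

At (1, 1): LHS = 0, RHS = 0 → equal
At (6, 6): LHS = ln(36) ≈ 3.584 ≠ RHS = ln(6)² ≈ 3.21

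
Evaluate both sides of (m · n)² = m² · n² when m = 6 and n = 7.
LHS = (6 · 7)² = 1764
RHS = 6² · 7² = 1764

LHS = RHS: the two sides agree.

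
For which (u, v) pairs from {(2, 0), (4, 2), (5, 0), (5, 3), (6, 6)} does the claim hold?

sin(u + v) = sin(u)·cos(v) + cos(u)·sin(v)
All pairs

Testing each pair:
(2, 0): LHS = sin(2) ≈ 0.9093, RHS = sin(2) ≈ 0.9093 → holds
(4, 2): LHS = sin(6) ≈ -0.2794, RHS = sin(2)·cos(4) + sin(4)·cos(2) ≈ -0.2794 → holds
(5, 0): LHS = sin(5) ≈ -0.9589, RHS = sin(5) ≈ -0.9589 → holds
(5, 3): LHS = sin(8) ≈ 0.9894, RHS = sin(3)·cos(5) + sin(5)·cos(3) ≈ 0.9894 → holds
(6, 6): LHS = sin(12) ≈ -0.5366, RHS = 2·sin(6)·cos(6) ≈ -0.5366 → holds

Every pair satisfies the claim.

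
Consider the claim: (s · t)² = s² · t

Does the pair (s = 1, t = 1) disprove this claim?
No

Substituting s = 1, t = 1:
LHS = (1 · 1)² = 1
RHS = 1² · 1 = 1

The sides agree, so this pair does not disprove the claim.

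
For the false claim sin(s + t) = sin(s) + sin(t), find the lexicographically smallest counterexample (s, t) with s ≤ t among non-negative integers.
At (0, 1): both sides equal sin(1) ≈ 0.8415, so it holds there.
At (0, 3): both sides equal sin(3) ≈ 0.1411, so it holds there.

Substituting (1, 1) into the claim:
LHS = sin(1 + 1) = sin(2) ≈ 0.9093
RHS = sin(1) + sin(1) = 2·sin(1) ≈ 1.683

Since LHS ≠ RHS, this pair disproves the claim, and no lexicographically smaller pair (s ≤ t, non-negative integers) does.

For instance (5, 7) is also a counterexample (LHS = sin(12) ≈ -0.5366, RHS = sin(5) + sin(7) ≈ -0.3019), but it's lexicographically larger.

Answer: (s, t) = (1, 1)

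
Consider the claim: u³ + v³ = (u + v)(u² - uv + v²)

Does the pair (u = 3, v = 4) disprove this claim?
Substituting u = 3, v = 4:
LHS = 3³ + 4³ = 91
RHS = (3 + 4)(3² - 3·4 + 4²) = 91

The sides agree, so this pair does not disprove the claim.

Answer: No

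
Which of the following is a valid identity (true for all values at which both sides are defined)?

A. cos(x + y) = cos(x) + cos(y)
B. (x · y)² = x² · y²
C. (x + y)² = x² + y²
A: fails at (1, 4) — LHS = cos(5) ≈ 0.2837, RHS = cos(4) + cos(1) ≈ -0.1133.
B: holds — e.g. at (2, 7), both sides equal 196.
C: fails at (3, 4) — LHS = 49, RHS = 25.

Answer: B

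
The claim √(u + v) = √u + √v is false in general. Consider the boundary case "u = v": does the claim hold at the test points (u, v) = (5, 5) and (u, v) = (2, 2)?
At (5, 5): LHS = √(10) ≈ 3.162 ≠ RHS = 2·√(5) ≈ 4.472
At (2, 2): LHS = 2 ≠ RHS = 2·√(2) ≈ 2.828

Answer: No, fails at both test points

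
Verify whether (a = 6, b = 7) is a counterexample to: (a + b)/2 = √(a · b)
Substituting a = 6, b = 7:
LHS = (6 + 7)/2 = 13/2
RHS = √(6 · 7) = √(42) ≈ 6.481

Since LHS ≠ RHS, this pair disproves the claim.

Answer: Yes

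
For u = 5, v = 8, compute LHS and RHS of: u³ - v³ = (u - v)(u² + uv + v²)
LHS = 5³ - 8³ = -387
RHS = (5 - 8)(5² + 5·8 + 8²) = -387

LHS = RHS: the two sides agree.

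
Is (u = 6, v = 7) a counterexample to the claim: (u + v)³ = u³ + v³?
Substituting u = 6, v = 7:
LHS = (6 + 7)³ = 2197
RHS = 6³ + 7³ = 559

Since LHS ≠ RHS, this pair disproves the claim.

Answer: Yes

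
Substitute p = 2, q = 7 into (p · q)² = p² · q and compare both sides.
LHS = (2 · 7)² = 196
RHS = 2² · 7 = 28

LHS ≠ RHS, so the equation does not hold here.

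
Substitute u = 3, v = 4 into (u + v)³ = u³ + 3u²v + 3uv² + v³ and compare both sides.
LHS = (3 + 4)³ = 343
RHS = 3³ + 3·3²·4 + 3·3·4² + 4³ = 343

LHS = RHS: the two sides agree.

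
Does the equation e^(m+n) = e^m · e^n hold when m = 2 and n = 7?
Substituting m = 2, n = 7:

LHS = e^(2+7) = e^9 ≈ 8103
RHS = e^2 · e^7 = e^9 ≈ 8103

LHS = RHS, so the equation holds at this point.

Answer: Holds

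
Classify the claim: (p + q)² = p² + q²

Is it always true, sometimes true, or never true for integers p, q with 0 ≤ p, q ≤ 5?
It holds at (p, q) = (4, 0) (both sides equal 16), but fails at (p, q) = (4, 1) (LHS = 25, RHS = 17).

Answer: Sometimes true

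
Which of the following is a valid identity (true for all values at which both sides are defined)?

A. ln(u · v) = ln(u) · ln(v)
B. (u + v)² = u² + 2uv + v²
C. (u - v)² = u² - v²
A: fails at (6, 7) — LHS = ln(42) ≈ 3.738, RHS = ln(6)·ln(7) ≈ 3.487.
B: holds — e.g. at (0, 1), both sides equal 1.
C: fails at (2, 4) — LHS = 4, RHS = -12.

Answer: B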